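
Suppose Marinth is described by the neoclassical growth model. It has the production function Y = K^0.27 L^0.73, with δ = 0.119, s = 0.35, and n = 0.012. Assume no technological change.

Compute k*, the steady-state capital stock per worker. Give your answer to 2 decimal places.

In steady state, investment equals break-even investment: s·k^α = (n + δ)·k.
Rearranging, k^(1−α) = s / (n + δ).
k^0.73 = 0.35 / (0.012 + 0.119) = 0.35 / 0.131 = 2.6718
k* = 2.6718^(1/0.73) ≈ 3.8429

k* = 3.84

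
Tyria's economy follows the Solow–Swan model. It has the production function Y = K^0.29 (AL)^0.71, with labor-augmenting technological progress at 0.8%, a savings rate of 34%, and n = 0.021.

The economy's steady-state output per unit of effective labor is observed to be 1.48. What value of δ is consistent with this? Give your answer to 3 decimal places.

δ ≈ 0.101

At the steady state, Δk = 0, so s·k^α = (n + g + δ)·k.
Since y* = [s/(n + g + δ)]^(α/(1−α)), we have s/(n + g + δ) = (y*)^((1−α)/α) = 1.48^2.4483 = 2.6113.
Therefore n + g + δ = s / 2.6113 = 0.34 / 2.6113 = 0.1302, so δ = 0.1302 − 0.029 = 0.1012.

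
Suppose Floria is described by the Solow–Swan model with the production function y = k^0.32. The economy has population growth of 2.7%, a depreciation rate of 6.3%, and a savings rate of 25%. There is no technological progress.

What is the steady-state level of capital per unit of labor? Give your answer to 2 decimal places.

k* = 4.49

Steady state requires s·f(k) = (n + δ)·k, i.e. s·k^α = (n + δ)·k.
Rearranging, k^(1−α) = s / (n + δ).
k^0.68 = 0.25 / (0.027 + 0.063) = 0.25 / 0.090 = 2.7778
k* = 2.7778^(1/0.68) ≈ 4.4926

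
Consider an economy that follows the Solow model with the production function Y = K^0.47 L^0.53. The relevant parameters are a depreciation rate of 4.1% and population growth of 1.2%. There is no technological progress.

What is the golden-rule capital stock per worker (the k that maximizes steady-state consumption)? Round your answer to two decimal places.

k_gold ≈ 61.42

The golden rule sets f'(k) = n + δ, i.e. α·k^(α−1) = n + δ.
So k^(1−α) = α / (n + δ) = 0.47 / 0.053 = 8.8679.
k_gold = 8.8679^(1/0.53) ≈ 61.4244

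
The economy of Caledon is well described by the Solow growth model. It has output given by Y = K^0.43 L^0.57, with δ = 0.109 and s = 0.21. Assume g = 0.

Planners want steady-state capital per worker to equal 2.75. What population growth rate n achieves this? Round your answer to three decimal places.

n ≈ 0.009

At the steady state, Δk = 0, so s·k^α = (n + δ)·k.
So s / (n + δ) = (k*)^(1−α) = 2.75^0.57 = 1.7800.
Therefore n + δ = s / 1.7800 = 0.21 / 1.7800 = 0.1180, so n = 0.1180 − 0.109 = 0.0090.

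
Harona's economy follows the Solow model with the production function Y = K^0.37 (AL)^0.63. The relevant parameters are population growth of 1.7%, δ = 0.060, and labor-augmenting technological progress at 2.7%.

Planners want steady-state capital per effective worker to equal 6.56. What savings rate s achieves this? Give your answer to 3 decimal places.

s ≈ 0.340

In steady state, investment equals break-even investment: s·k^α = (n + g + δ)·k.
So s / (n + g + δ) = (k*)^(1−α) = 6.56^0.63 = 3.2708.
Therefore s = 3.2708 × (n + g + δ) = 3.2708 × 0.104 = 0.3402.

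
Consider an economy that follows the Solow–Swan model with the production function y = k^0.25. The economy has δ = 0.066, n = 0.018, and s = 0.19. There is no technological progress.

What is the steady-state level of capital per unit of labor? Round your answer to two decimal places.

In steady state, investment equals break-even investment: s·k^α = (n + δ)·k.
Rearranging, k^(1−α) = s / (n + δ).
k^0.75 = 0.19 / (0.018 + 0.066) = 0.19 / 0.084 = 2.2619
k* = 2.2619^(1/0.75) ≈ 2.9691

k* = 2.97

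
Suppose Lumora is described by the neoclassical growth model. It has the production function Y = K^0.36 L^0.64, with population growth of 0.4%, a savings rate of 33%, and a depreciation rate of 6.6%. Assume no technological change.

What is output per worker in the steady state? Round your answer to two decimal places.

In steady state, investment equals break-even investment: s·k^α = (n + δ)·k.
Dividing both sides by k: k^(1−α) = s / (n + δ).
k^0.64 = 0.33 / (0.004 + 0.066) = 0.33 / 0.070 = 4.7143
k* = 4.7143^(1/0.64) ≈ 11.2775
y* = (k*)^α = 11.2775^0.36 ≈ 2.3922

y* = 2.39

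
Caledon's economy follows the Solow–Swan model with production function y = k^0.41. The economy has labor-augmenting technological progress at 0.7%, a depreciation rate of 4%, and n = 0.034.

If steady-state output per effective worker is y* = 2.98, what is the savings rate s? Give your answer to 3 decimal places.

s ≈ 0.390

Steady state requires s·f(k) = (n + g + δ)·k, i.e. s·k^α = (n + g + δ)·k.
Since y* = [s/(n + g + δ)]^(α/(1−α)), we have s/(n + g + δ) = (y*)^((1−α)/α) = 2.98^1.439 = 4.8128.
Therefore s = 4.8128 × (n + g + δ) = 4.8128 × 0.081 = 0.3898.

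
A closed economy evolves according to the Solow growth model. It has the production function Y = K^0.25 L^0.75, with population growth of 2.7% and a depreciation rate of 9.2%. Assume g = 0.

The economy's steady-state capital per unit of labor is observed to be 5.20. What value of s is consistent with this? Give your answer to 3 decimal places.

At the steady state, Δk = 0, so s·k^α = (n + δ)·k.
So s / (n + δ) = (k*)^(1−α) = 5.20^0.75 = 3.4435.
Therefore s = 3.4435 × (n + δ) = 3.4435 × 0.119 = 0.4098.

s ≈ 0.410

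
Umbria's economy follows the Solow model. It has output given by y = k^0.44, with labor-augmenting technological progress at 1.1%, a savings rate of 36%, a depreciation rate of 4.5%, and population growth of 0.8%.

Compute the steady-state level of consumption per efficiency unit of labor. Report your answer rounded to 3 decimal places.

At the steady state, Δk = 0, so s·k^α = (n + g + δ)·k.
Dividing both sides by k: k^(1−α) = s / (n + g + δ).
k^0.56 = 0.36 / (0.008 + 0.011 + 0.045) = 0.36 / 0.064 = 5.6250
k* = 5.6250^(1/0.56) ≈ 21.8527
y* = (k*)^α = 21.8527^0.44 ≈ 3.8849
c* = (1 − s)·y* = (1 − 0.36) × 3.8849 ≈ 2.4863

c* ≈ 2.486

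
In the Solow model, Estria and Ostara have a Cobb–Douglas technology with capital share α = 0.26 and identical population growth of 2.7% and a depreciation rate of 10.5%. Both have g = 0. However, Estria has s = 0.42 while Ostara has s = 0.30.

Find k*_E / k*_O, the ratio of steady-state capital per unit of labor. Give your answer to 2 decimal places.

ratio ≈ 1.58

Steady-state k* = [s/(n + δ)]^(1/(1−α)), so the ratio is [ (s_E/(n + δ)_E) / (s_O/(n + δ)_O) ]^1.3514.
s_E/(n + δ)_E = 0.42/0.132 = 3.1818; s_O/(n + δ)_O = 0.30/0.132 = 2.2727.
Ratio = (3.1818/2.2727)^1.3514 = 1.4000^1.3514 ≈ 1.5757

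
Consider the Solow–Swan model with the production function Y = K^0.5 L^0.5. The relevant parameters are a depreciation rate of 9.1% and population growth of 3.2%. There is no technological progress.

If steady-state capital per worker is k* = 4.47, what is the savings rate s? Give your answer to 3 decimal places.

At the steady state, Δk = 0, so s·k^α = (n + δ)·k.
So s / (n + δ) = (k*)^(1−α) = 4.47^0.5 = 2.1142.
Therefore s = 2.1142 × (n + δ) = 2.1142 × 0.123 = 0.2600.

s ≈ 0.260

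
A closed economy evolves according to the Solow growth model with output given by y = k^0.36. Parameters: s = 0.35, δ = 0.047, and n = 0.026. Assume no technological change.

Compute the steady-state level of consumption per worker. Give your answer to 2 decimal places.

c* = 1.57

At the steady state, Δk = 0, so s·k^α = (n + δ)·k.
Rearranging, k^(1−α) = s / (n + δ).
k^0.64 = 0.35 / (0.026 + 0.047) = 0.35 / 0.073 = 4.7945
k* = 4.7945^(1/0.64) ≈ 11.5787
y* = (k*)^α = 11.5787^0.36 ≈ 2.4150
c* = (1 − s)·y* = (1 − 0.35) × 2.4150 ≈ 1.5698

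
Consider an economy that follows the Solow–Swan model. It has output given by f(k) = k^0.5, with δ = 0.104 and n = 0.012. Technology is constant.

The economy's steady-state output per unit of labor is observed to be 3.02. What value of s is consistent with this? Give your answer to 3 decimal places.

s ≈ 0.350

At the steady state, Δk = 0, so s·k^α = (n + δ)·k.
Since y* = [s/(n + δ)]^(α/(1−α)), we have s/(n + δ) = (y*)^((1−α)/α) = 3.02^1 = 3.0200.
Therefore s = 3.0200 × (n + δ) = 3.0200 × 0.116 = 0.3503.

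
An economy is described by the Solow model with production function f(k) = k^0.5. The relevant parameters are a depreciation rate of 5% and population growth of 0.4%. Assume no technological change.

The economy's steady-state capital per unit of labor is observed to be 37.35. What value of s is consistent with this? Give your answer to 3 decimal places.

In steady state, investment equals break-even investment: s·k^α = (n + δ)·k.
So s / (n + δ) = (k*)^(1−α) = 37.35^0.5 = 6.1115.
Therefore s = 6.1115 × (n + δ) = 6.1115 × 0.054 = 0.3300.

s ≈ 0.330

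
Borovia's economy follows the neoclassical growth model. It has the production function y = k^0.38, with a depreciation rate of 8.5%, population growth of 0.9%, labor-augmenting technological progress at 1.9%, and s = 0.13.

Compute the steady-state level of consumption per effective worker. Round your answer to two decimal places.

Steady state requires s·f(k) = (n + g + δ)·k, i.e. s·k^α = (n + g + δ)·k.
Rearranging, k^(1−α) = s / (n + g + δ).
k^0.62 = 0.13 / (0.009 + 0.019 + 0.085) = 0.13 / 0.113 = 1.1504
k* = 1.1504^(1/0.62) ≈ 1.2536
y* = (k*)^α = 1.2536^0.38 ≈ 1.0897
c* = (1 − s)·y* = (1 − 0.13) × 1.0897 ≈ 0.9480

c* ≈ 0.95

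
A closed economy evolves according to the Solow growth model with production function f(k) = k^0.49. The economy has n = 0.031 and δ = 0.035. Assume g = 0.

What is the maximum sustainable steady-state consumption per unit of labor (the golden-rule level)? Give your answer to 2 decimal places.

c_gold ≈ 3.50

At the golden rule, f'(k) = n + δ, so α·k^(α−1) = n + δ and k_gold = (α/(n + δ))^(1/(1−α)).
k_gold = (0.49/0.066)^(1/0.51) = 7.4242^1.9608 ≈ 50.9530
c_gold = f(k_gold) − (n + δ)·k_gold = 6.8630 − 0.066×50.9530 ≈ 3.5001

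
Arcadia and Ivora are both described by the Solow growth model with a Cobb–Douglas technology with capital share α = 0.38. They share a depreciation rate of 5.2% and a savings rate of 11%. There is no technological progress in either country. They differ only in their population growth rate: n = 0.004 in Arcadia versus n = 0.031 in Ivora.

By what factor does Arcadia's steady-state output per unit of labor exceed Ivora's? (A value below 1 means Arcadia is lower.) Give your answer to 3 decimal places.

Steady-state y* = [s/(n + δ)]^(α/(1−α)), so the ratio is [ (s_A/(n + δ)_A) / (s_I/(n + δ)_I) ]^0.6129.
s_A/(n + δ)_A = 0.11/0.056 = 1.9643; s_I/(n + δ)_I = 0.11/0.083 = 1.3253.
Ratio = (1.9643/1.3253)^0.6129 = 1.4822^0.6129 ≈ 1.2728

ratio ≈ 1.273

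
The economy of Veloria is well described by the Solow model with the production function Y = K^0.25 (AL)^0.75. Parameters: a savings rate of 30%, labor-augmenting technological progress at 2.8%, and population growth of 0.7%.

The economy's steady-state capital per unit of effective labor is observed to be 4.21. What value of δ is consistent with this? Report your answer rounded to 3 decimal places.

δ ≈ 0.067

Steady state requires s·f(k) = (n + g + δ)·k, i.e. s·k^α = (n + g + δ)·k.
So s / (n + g + δ) = (k*)^(1−α) = 4.21^0.75 = 2.9391.
Therefore n + g + δ = s / 2.9391 = 0.30 / 2.9391 = 0.1021, so δ = 0.1021 − 0.035 = 0.0671.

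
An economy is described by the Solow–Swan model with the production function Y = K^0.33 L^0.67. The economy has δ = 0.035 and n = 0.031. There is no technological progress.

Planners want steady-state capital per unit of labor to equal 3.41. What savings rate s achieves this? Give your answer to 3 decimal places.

s ≈ 0.150

In steady state, investment equals break-even investment: s·k^α = (n + δ)·k.
So s / (n + δ) = (k*)^(1−α) = 3.41^0.67 = 2.2748.
Therefore s = 2.2748 × (n + δ) = 2.2748 × 0.066 = 0.1501.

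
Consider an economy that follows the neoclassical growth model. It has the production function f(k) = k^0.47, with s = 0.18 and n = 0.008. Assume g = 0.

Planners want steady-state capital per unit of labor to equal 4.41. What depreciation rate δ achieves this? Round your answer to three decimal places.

At the steady state, Δk = 0, so s·k^α = (n + δ)·k.
So s / (n + δ) = (k*)^(1−α) = 4.41^0.53 = 2.1956.
Therefore n + δ = s / 2.1956 = 0.18 / 2.1956 = 0.0820, so δ = 0.0820 − 0.008 = 0.0740.

δ ≈ 0.074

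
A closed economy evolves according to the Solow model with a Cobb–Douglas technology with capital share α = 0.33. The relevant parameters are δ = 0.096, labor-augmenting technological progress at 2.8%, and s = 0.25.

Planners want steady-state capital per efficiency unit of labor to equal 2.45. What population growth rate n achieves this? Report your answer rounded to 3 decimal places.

In steady state, investment equals break-even investment: s·k^α = (n + g + δ)·k.
So s / (n + g + δ) = (k*)^(1−α) = 2.45^0.67 = 1.8228.
Therefore n + g + δ = s / 1.8228 = 0.25 / 1.8228 = 0.1372, so n = 0.1372 − 0.124 = 0.0132.

n ≈ 0.013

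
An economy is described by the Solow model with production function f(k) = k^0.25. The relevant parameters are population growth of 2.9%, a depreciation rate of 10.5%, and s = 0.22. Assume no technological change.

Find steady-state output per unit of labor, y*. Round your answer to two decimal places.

y* ≈ 1.18

Steady state requires s·f(k) = (n + δ)·k, i.e. s·k^α = (n + δ)·k.
Dividing both sides by k: k^(1−α) = s / (n + δ).
k^0.75 = 0.22 / (0.029 + 0.105) = 0.22 / 0.134 = 1.6418
k* = 1.6418^(1/0.75) ≈ 1.9368
y* = (k*)^α = 1.9368^0.25 ≈ 1.1797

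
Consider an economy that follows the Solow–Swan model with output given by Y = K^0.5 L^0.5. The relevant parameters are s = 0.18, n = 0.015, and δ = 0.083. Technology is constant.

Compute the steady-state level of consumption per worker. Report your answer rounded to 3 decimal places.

In steady state, investment equals break-even investment: s·k^α = (n + δ)·k.
Rearranging, k^(1−α) = s / (n + δ).
k^0.5 = 0.18 / (0.015 + 0.083) = 0.18 / 0.098 = 1.8367
k* = 1.8367^(1/0.5) ≈ 3.3735
y* = (k*)^α = 3.3735^0.5 ≈ 1.8367
c* = (1 − s)·y* = (1 − 0.18) × 1.8367 ≈ 1.5061

c* = 1.506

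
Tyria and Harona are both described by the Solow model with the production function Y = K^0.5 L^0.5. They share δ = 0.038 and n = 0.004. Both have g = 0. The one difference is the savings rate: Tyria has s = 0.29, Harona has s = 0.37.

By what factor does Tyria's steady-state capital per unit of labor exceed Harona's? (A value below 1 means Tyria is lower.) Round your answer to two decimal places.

ratio ≈ 0.61

Steady-state k* = [s/(n + δ)]^(1/(1−α)), so the ratio is [ (s_T/(n + δ)_T) / (s_H/(n + δ)_H) ]^2.
s_T/(n + δ)_T = 0.29/0.042 = 6.9048; s_H/(n + δ)_H = 0.37/0.042 = 8.8095.
Ratio = (6.9048/8.8095)^2 = 0.7838^2 ≈ 0.6143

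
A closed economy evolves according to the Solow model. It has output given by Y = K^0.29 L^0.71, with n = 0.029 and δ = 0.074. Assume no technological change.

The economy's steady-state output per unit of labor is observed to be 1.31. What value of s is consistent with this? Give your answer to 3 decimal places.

s ≈ 0.200

In steady state, investment equals break-even investment: s·k^α = (n + δ)·k.
Since y* = [s/(n + δ)]^(α/(1−α)), we have s/(n + δ) = (y*)^((1−α)/α) = 1.31^2.4483 = 1.9369.
Therefore s = 1.9369 × (n + δ) = 1.9369 × 0.103 = 0.1995.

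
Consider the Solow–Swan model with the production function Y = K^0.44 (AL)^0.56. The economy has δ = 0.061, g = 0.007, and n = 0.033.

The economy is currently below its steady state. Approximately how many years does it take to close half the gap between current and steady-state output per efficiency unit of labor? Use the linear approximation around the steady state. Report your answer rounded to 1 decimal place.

Near the steady state the convergence rate is λ = (1 − α)(n + g + δ).
λ = (1 − 0.44) × 0.101 = 0.56 × 0.101 = 0.05656
Half-life = ln 2 / λ = 0.6931 / 0.05656 ≈ 12.25 years

t_½ ≈ 12.3 years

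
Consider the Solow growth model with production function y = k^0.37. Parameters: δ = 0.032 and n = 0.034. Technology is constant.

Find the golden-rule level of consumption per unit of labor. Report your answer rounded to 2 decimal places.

At the golden rule, f'(k) = n + δ, so α·k^(α−1) = n + δ and k_gold = (α/(n + δ))^(1/(1−α)).
k_gold = (0.37/0.066)^(1/0.63) = 5.6061^1.5873 ≈ 15.4294
c_gold = f(k_gold) − (n + δ)·k_gold = 2.7523 − 0.066×15.4294 ≈ 1.7340

c_gold ≈ 1.73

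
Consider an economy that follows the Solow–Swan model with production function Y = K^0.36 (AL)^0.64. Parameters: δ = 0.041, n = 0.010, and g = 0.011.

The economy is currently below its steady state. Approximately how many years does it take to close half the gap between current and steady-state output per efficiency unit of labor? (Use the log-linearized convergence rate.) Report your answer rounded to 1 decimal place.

about 17.5 years

Near the steady state the convergence rate is λ = (1 − α)(n + g + δ).
λ = (1 − 0.36) × 0.062 = 0.64 × 0.062 = 0.03968
Half-life = ln 2 / λ = 0.6931 / 0.03968 ≈ 17.47 years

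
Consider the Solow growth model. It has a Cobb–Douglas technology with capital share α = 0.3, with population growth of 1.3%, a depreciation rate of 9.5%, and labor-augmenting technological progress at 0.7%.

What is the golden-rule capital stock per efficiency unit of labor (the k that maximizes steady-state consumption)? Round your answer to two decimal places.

The golden rule sets f'(k) = n + g + δ, i.e. α·k^(α−1) = n + g + δ.
So k^(1−α) = α / (n + g + δ) = 0.3 / 0.115 = 2.6087.
k_gold = 2.6087^(1/0.7) ≈ 3.9345

k_gold ≈ 3.93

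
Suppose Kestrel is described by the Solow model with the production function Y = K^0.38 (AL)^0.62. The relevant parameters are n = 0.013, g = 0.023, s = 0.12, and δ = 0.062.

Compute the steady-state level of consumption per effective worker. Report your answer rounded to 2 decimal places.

In steady state, investment equals break-even investment: s·k^α = (n + g + δ)·k.
Dividing both sides by k: k^(1−α) = s / (n + g + δ).
k^0.62 = 0.12 / (0.013 + 0.023 + 0.062) = 0.12 / 0.098 = 1.2245
k* = 1.2245^(1/0.62) ≈ 1.3863
y* = (k*)^α = 1.3863^0.38 ≈ 1.1322
c* = (1 − s)·y* = (1 − 0.12) × 1.1322 ≈ 0.9963

c* ≈ 1.00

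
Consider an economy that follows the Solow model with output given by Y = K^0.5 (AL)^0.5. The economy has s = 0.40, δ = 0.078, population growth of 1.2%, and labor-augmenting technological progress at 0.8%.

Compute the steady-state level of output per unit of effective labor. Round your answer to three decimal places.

y* ≈ 4.082

In steady state, investment equals break-even investment: s·k^α = (n + g + δ)·k.
Rearranging, k^(1−α) = s / (n + g + δ).
k^0.5 = 0.40 / (0.012 + 0.008 + 0.078) = 0.40 / 0.098 = 4.0816
k* = 4.0816^(1/0.5) ≈ 16.6595
y* = (k*)^α = 16.6595^0.5 ≈ 4.0816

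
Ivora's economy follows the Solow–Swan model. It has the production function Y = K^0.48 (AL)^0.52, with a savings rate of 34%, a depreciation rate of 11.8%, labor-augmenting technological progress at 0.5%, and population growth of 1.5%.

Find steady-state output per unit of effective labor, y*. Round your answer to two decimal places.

At the steady state, Δk = 0, so s·k^α = (n + g + δ)·k.
Rearranging, k^(1−α) = s / (n + g + δ).
k^0.52 = 0.34 / (0.015 + 0.005 + 0.118) = 0.34 / 0.138 = 2.4638
k* = 2.4638^(1/0.52) ≈ 5.6635
y* = (k*)^α = 5.6635^0.48 ≈ 2.2987

y* = 2.30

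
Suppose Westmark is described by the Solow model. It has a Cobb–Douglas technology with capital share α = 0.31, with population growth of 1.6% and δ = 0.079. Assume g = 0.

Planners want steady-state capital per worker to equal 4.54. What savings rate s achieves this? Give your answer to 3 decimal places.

s ≈ 0.270

At the steady state, Δk = 0, so s·k^α = (n + δ)·k.
So s / (n + δ) = (k*)^(1−α) = 4.54^0.69 = 2.8403.
Therefore s = 2.8403 × (n + δ) = 2.8403 × 0.095 = 0.2698.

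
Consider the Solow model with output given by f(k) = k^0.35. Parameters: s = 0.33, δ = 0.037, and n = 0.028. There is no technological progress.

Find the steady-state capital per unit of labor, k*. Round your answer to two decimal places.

Steady state requires s·f(k) = (n + δ)·k, i.e. s·k^α = (n + δ)·k.
Dividing both sides by k: k^(1−α) = s / (n + δ).
k^0.65 = 0.33 / (0.028 + 0.037) = 0.33 / 0.065 = 5.0769
k* = 5.0769^(1/0.65) ≈ 12.1769

k* ≈ 12.18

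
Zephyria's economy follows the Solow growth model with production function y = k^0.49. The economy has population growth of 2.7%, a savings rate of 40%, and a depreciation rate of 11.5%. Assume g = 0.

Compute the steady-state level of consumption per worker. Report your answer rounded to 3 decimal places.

c* = 1.623

At the steady state, Δk = 0, so s·k^α = (n + δ)·k.
Dividing both sides by k: k^(1−α) = s / (n + δ).
k^0.51 = 0.40 / (0.027 + 0.115) = 0.40 / 0.142 = 2.8169
k* = 2.8169^(1/0.51) ≈ 7.6191
y* = (k*)^α = 7.6191^0.49 ≈ 2.7048
c* = (1 − s)·y* = (1 − 0.40) × 2.7048 ≈ 1.6229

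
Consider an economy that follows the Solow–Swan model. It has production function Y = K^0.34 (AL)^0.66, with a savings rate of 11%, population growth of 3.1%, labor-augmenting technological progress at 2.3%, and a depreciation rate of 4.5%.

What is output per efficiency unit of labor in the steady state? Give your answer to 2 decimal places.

At the steady state, Δk = 0, so s·k^α = (n + g + δ)·k.
Dividing both sides by k: k^(1−α) = s / (n + g + δ).
k^0.66 = 0.11 / (0.031 + 0.023 + 0.045) = 0.11 / 0.099 = 1.1111
k* = 1.1111^(1/0.66) ≈ 1.1731
y* = (k*)^α = 1.1731^0.34 ≈ 1.0558

y* ≈ 1.06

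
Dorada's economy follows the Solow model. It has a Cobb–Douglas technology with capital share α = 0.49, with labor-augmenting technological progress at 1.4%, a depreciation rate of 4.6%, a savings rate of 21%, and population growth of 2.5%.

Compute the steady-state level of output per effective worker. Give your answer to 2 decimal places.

In steady state, investment equals break-even investment: s·k^α = (n + g + δ)·k.
Dividing both sides by k: k^(1−α) = s / (n + g + δ).
k^0.51 = 0.21 / (0.025 + 0.014 + 0.046) = 0.21 / 0.085 = 2.4706
k* = 2.4706^(1/0.51) ≈ 5.8912
y* = (k*)^α = 5.8912^0.49 ≈ 2.3845

y* ≈ 2.38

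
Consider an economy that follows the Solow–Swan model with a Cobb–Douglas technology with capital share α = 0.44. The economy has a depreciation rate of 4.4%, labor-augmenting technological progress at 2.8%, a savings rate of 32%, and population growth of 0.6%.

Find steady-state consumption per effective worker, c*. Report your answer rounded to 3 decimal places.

In steady state, investment equals break-even investment: s·k^α = (n + g + δ)·k.
Dividing both sides by k: k^(1−α) = s / (n + g + δ).
k^0.56 = 0.32 / (0.006 + 0.028 + 0.044) = 0.32 / 0.078 = 4.1026
k* = 4.1026^(1/0.56) ≈ 12.4379
y* = (k*)^α = 12.4379^0.44 ≈ 3.0317
c* = (1 − s)·y* = (1 − 0.32) × 3.0317 ≈ 2.0616

c* = 2.062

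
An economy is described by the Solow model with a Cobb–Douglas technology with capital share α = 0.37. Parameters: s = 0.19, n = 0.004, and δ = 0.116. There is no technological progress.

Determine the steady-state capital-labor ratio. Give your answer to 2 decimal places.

k* = 2.07

At the steady state, Δk = 0, so s·k^α = (n + δ)·k.
Dividing both sides by k: k^(1−α) = s / (n + δ).
k^0.63 = 0.19 / (0.004 + 0.116) = 0.19 / 0.120 = 1.5833
k* = 1.5833^(1/0.63) ≈ 2.0738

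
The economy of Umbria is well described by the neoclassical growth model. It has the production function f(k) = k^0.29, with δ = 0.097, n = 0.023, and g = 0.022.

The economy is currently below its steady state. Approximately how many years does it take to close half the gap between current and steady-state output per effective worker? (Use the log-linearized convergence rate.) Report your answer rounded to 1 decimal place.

Near the steady state the convergence rate is λ = (1 − α)(n + g + δ).
λ = (1 − 0.29) × 0.142 = 0.71 × 0.142 = 0.10082
Half-life = ln 2 / λ = 0.6931 / 0.10082 ≈ 6.87 years

about 6.9 years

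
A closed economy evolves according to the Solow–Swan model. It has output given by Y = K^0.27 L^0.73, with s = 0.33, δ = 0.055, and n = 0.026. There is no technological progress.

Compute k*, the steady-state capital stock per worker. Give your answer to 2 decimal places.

k* = 6.85

At the steady state, Δk = 0, so s·k^α = (n + δ)·k.
Rearranging, k^(1−α) = s / (n + δ).
k^0.73 = 0.33 / (0.026 + 0.055) = 0.33 / 0.081 = 4.0741
k* = 4.0741^(1/0.73) ≈ 6.8495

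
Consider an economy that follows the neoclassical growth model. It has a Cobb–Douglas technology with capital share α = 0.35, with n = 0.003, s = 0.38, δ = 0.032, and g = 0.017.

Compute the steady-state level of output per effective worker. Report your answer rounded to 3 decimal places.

In steady state, investment equals break-even investment: s·k^α = (n + g + δ)·k.
Dividing both sides by k: k^(1−α) = s / (n + g + δ).
k^0.65 = 0.38 / (0.003 + 0.017 + 0.032) = 0.38 / 0.052 = 7.3077
k* = 7.3077^(1/0.65) ≈ 21.3252
y* = (k*)^α = 21.3252^0.35 ≈ 2.9182

y* = 2.918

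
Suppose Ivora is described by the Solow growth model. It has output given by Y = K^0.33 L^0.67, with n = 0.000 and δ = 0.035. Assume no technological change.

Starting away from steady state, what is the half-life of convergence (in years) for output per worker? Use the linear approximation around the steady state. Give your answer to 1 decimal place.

about 29.6 years

Near the steady state the convergence rate is λ = (1 − α)(n + δ).
λ = (1 − 0.33) × 0.035 = 0.67 × 0.035 = 0.02345
Half-life = ln 2 / λ = 0.6931 / 0.02345 ≈ 29.56 years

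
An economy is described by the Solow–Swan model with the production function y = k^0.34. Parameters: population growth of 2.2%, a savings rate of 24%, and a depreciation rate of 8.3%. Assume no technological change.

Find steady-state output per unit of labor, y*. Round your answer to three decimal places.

At the steady state, Δk = 0, so s·k^α = (n + δ)·k.
Rearranging, k^(1−α) = s / (n + δ).
k^0.66 = 0.24 / (0.022 + 0.083) = 0.24 / 0.105 = 2.2857
k* = 2.2857^(1/0.66) ≈ 3.4992
y* = (k*)^α = 3.4992^0.34 ≈ 1.5309

y* ≈ 1.531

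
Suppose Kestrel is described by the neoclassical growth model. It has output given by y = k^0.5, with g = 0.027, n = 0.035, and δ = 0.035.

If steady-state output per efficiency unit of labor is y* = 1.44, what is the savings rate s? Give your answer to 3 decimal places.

At the steady state, Δk = 0, so s·k^α = (n + g + δ)·k.
Since y* = [s/(n + g + δ)]^(α/(1−α)), we have s/(n + g + δ) = (y*)^((1−α)/α) = 1.44^1 = 1.4400.
Therefore s = 1.4400 × (n + g + δ) = 1.4400 × 0.097 = 0.1397.

s ≈ 0.140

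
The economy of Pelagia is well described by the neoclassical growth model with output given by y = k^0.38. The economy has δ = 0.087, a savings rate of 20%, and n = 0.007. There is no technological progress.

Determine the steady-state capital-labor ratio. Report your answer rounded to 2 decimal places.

In steady state, investment equals break-even investment: s·k^α = (n + δ)·k.
Dividing both sides by k: k^(1−α) = s / (n + δ).
k^0.62 = 0.20 / (0.007 + 0.087) = 0.20 / 0.094 = 2.1277
k* = 2.1277^(1/0.62) ≈ 3.3798

k* ≈ 3.38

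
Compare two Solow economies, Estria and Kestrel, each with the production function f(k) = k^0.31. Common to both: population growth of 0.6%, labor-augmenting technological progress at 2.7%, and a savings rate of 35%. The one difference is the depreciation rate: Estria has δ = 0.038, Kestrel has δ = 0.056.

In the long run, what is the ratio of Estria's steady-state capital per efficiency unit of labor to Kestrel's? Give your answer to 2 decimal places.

Steady-state k* = [s/(n + g + δ)]^(1/(1−α)), so the ratio is [ (s_E/(n + g + δ)_E) / (s_K/(n + g + δ)_K) ]^1.4493.
s_E/(n + g + δ)_E = 0.35/0.071 = 4.9296; s_K/(n + g + δ)_K = 0.35/0.089 = 3.9326.
Ratio = (4.9296/3.9326)^1.4493 = 1.2535^1.4493 ≈ 1.3874

k*_E / k*_K ≈ 1.39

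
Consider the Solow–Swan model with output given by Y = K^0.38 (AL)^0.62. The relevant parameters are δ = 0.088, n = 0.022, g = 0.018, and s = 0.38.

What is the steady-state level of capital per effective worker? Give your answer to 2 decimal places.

k* = 5.78

At the steady state, Δk = 0, so s·k^α = (n + g + δ)·k.
Rearranging, k^(1−α) = s / (n + g + δ).
k^0.62 = 0.38 / (0.022 + 0.018 + 0.088) = 0.38 / 0.128 = 2.9688
k* = 2.9688^(1/0.62) ≈ 5.7840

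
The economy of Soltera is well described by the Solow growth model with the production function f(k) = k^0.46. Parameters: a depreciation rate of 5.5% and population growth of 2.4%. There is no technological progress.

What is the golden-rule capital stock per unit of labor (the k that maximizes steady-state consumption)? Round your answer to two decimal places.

k_gold ≈ 26.12

The golden rule sets f'(k) = n + δ, i.e. α·k^(α−1) = n + δ.
So k^(1−α) = α / (n + δ) = 0.46 / 0.079 = 5.8228.
k_gold = 5.8228^(1/0.54) ≈ 26.1163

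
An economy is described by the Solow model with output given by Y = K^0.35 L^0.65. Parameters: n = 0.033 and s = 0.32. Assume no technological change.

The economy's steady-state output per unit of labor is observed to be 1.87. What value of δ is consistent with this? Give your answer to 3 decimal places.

At the steady state, Δk = 0, so s·k^α = (n + δ)·k.
Since y* = [s/(n + δ)]^(α/(1−α)), we have s/(n + δ) = (y*)^((1−α)/α) = 1.87^1.8571 = 3.1977.
Therefore n + δ = s / 3.1977 = 0.32 / 3.1977 = 0.1001, so δ = 0.1001 − 0.033 = 0.0671.

δ ≈ 0.067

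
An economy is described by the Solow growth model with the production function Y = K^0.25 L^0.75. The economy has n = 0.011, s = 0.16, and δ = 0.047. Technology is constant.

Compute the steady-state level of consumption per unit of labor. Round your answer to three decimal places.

c* ≈ 1.178

At the steady state, Δk = 0, so s·k^α = (n + δ)·k.
Rearranging, k^(1−α) = s / (n + δ).
k^0.75 = 0.16 / (0.011 + 0.047) = 0.16 / 0.058 = 2.7586
k* = 2.7586^(1/0.75) ≈ 3.8689
y* = (k*)^α = 3.8689^0.25 ≈ 1.4025
c* = (1 − s)·y* = (1 − 0.16) × 1.4025 ≈ 1.1781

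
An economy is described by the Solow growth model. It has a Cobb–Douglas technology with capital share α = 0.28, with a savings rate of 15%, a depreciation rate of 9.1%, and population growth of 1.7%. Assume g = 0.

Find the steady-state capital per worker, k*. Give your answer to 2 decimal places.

In steady state, investment equals break-even investment: s·k^α = (n + δ)·k.
Rearranging, k^(1−α) = s / (n + δ).
k^0.72 = 0.15 / (0.017 + 0.091) = 0.15 / 0.108 = 1.3889
k* = 1.3889^(1/0.72) ≈ 1.5782

k* ≈ 1.58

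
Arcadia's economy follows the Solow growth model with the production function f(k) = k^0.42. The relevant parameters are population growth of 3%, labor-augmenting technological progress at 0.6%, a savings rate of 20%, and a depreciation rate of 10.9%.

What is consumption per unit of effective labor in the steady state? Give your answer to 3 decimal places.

Steady state requires s·f(k) = (n + g + δ)·k, i.e. s·k^α = (n + g + δ)·k.
Rearranging, k^(1−α) = s / (n + g + δ).
k^0.58 = 0.20 / (0.030 + 0.006 + 0.109) = 0.20 / 0.145 = 1.3793
k* = 1.3793^(1/0.58) ≈ 1.7410
y* = (k*)^α = 1.7410^0.42 ≈ 1.2622
c* = (1 − s)·y* = (1 − 0.20) × 1.2622 ≈ 1.0098

c* ≈ 1.010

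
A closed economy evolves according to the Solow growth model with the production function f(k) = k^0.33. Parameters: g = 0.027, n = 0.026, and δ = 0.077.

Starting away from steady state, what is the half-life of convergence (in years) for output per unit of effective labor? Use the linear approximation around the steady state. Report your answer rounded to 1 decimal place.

Near the steady state the convergence rate is λ = (1 − α)(n + g + δ).
λ = (1 − 0.33) × 0.130 = 0.67 × 0.130 = 0.0871
Half-life = ln 2 / λ = 0.6931 / 0.0871 ≈ 7.96 years

about 8.0 years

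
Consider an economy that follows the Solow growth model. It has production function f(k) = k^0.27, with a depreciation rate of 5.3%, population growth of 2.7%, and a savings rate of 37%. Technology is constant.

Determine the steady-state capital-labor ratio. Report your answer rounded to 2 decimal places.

k* = 8.15

Steady state requires s·f(k) = (n + δ)·k, i.e. s·k^α = (n + δ)·k.
Rearranging, k^(1−α) = s / (n + δ).
k^0.73 = 0.37 / (0.027 + 0.053) = 0.37 / 0.080 = 4.6250
k* = 4.6250^(1/0.73) ≈ 8.1491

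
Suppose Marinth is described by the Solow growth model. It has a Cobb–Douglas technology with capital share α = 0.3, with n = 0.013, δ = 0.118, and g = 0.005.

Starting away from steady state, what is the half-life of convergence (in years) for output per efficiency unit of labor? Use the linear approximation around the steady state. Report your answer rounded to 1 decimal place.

Near the steady state the convergence rate is λ = (1 − α)(n + g + δ).
λ = (1 − 0.3) × 0.136 = 0.7 × 0.136 = 0.0952
Half-life = ln 2 / λ = 0.6931 / 0.0952 ≈ 7.28 years

half-life ≈ 7.3 years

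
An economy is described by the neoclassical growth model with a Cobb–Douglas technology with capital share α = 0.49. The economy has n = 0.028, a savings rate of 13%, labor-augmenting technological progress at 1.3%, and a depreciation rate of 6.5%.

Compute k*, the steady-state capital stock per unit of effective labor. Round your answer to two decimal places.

At the steady state, Δk = 0, so s·k^α = (n + g + δ)·k.
Rearranging, k^(1−α) = s / (n + g + δ).
k^0.51 = 0.13 / (0.028 + 0.013 + 0.065) = 0.13 / 0.106 = 1.2264
k* = 1.2264^(1/0.51) ≈ 1.4921

k* = 1.49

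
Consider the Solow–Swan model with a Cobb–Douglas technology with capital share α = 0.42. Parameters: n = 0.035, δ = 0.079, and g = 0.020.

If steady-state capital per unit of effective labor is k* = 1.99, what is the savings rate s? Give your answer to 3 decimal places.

s ≈ 0.200

Steady state requires s·f(k) = (n + g + δ)·k, i.e. s·k^α = (n + g + δ)·k.
So s / (n + g + δ) = (k*)^(1−α) = 1.99^0.58 = 1.4905.
Therefore s = 1.4905 × (n + g + δ) = 1.4905 × 0.134 = 0.1997.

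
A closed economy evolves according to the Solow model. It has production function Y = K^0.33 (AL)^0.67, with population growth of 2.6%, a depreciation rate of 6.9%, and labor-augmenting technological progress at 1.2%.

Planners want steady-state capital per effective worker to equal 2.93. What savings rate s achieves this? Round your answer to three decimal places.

s ≈ 0.220

Steady state requires s·f(k) = (n + g + δ)·k, i.e. s·k^α = (n + g + δ)·k.
So s / (n + g + δ) = (k*)^(1−α) = 2.93^0.67 = 2.0550.
Therefore s = 2.0550 × (n + g + δ) = 2.0550 × 0.107 = 0.2199.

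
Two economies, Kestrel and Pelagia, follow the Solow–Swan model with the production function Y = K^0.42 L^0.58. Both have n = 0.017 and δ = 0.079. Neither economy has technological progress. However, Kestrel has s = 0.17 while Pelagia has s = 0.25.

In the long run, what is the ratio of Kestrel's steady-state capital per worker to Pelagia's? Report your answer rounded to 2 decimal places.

Steady-state k* = [s/(n + δ)]^(1/(1−α)), so the ratio is [ (s_K/(n + δ)_K) / (s_P/(n + δ)_P) ]^1.7241.
s_K/(n + δ)_K = 0.17/0.096 = 1.7708; s_P/(n + δ)_P = 0.25/0.096 = 2.6042.
Ratio = (1.7708/2.6042)^1.7241 = 0.6800^1.7241 ≈ 0.5143

ratio ≈ 0.51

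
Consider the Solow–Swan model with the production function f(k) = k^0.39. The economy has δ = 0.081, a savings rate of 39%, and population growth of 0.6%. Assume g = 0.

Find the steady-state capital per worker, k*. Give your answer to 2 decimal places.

k* ≈ 11.70

In steady state, investment equals break-even investment: s·k^α = (n + δ)·k.
Rearranging, k^(1−α) = s / (n + δ).
k^0.61 = 0.39 / (0.006 + 0.081) = 0.39 / 0.087 = 4.4828
k* = 4.4828^(1/0.61) ≈ 11.6981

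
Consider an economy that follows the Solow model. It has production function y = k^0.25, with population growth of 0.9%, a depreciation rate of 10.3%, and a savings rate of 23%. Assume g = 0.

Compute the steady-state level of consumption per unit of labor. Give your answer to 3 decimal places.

At the steady state, Δk = 0, so s·k^α = (n + δ)·k.
Dividing both sides by k: k^(1−α) = s / (n + δ).
k^0.75 = 0.23 / (0.009 + 0.103) = 0.23 / 0.112 = 2.0536
k* = 2.0536^(1/0.75) ≈ 2.6103
y* = (k*)^α = 2.6103^0.25 ≈ 1.2711
c* = (1 − s)·y* = (1 − 0.23) × 1.2711 ≈ 0.9787

c* ≈ 0.979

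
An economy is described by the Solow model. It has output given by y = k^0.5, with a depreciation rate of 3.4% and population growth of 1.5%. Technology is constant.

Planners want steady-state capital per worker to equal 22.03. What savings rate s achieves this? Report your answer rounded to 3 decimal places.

s ≈ 0.230

In steady state, investment equals break-even investment: s·k^α = (n + δ)·k.
So s / (n + δ) = (k*)^(1−α) = 22.03^0.5 = 4.6936.
Therefore s = 4.6936 × (n + δ) = 4.6936 × 0.049 = 0.2300.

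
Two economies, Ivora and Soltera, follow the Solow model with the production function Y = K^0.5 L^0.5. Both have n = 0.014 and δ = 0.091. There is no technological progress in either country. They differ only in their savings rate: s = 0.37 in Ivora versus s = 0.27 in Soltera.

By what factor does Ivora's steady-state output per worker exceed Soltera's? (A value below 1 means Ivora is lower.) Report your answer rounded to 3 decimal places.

y*_I / y*_S ≈ 1.370

Steady-state y* = [s/(n + δ)]^(α/(1−α)), so the ratio is [ (s_I/(n + δ)_I) / (s_S/(n + δ)_S) ]^1.
s_I/(n + δ)_I = 0.37/0.105 = 3.5238; s_S/(n + δ)_S = 0.27/0.105 = 2.5714.
Ratio = (3.5238/2.5714)^1 = 1.3704^1 ≈ 1.3704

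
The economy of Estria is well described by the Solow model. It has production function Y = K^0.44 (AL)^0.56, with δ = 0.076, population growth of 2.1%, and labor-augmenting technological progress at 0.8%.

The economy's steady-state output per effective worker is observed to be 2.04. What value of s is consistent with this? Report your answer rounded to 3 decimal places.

At the steady state, Δk = 0, so s·k^α = (n + g + δ)·k.
Since y* = [s/(n + g + δ)]^(α/(1−α)), we have s/(n + g + δ) = (y*)^((1−α)/α) = 2.04^1.2727 = 2.4778.
Therefore s = 2.4778 × (n + g + δ) = 2.4778 × 0.105 = 0.2602.

s ≈ 0.260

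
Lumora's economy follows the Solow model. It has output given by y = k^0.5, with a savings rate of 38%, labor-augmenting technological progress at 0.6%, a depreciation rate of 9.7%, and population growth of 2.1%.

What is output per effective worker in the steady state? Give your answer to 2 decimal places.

In steady state, investment equals break-even investment: s·k^α = (n + g + δ)·k.
Dividing both sides by k: k^(1−α) = s / (n + g + δ).
k^0.5 = 0.38 / (0.021 + 0.006 + 0.097) = 0.38 / 0.124 = 3.0645
k* = 3.0645^(1/0.5) ≈ 9.3912
y* = (k*)^α = 9.3912^0.5 ≈ 3.0645

y* ≈ 3.06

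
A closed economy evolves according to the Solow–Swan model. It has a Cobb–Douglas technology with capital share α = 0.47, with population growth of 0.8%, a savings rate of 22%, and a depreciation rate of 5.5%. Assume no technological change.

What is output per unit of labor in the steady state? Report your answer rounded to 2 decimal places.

y* ≈ 3.03

In steady state, investment equals break-even investment: s·k^α = (n + δ)·k.
Dividing both sides by k: k^(1−α) = s / (n + δ).
k^0.53 = 0.22 / (0.008 + 0.055) = 0.22 / 0.063 = 3.4921
k* = 3.4921^(1/0.53) ≈ 10.5850
y* = (k*)^α = 10.5850^0.47 ≈ 3.0311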